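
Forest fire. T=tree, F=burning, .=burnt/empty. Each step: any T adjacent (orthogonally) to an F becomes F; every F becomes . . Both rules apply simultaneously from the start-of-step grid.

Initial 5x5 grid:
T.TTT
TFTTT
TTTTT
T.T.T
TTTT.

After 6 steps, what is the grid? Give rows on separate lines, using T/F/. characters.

Step 1: 3 trees catch fire, 1 burn out
  T.TTT
  F.FTT
  TFTTT
  T.T.T
  TTTT.
Step 2: 5 trees catch fire, 3 burn out
  F.FTT
  ...FT
  F.FTT
  T.T.T
  TTTT.
Step 3: 5 trees catch fire, 5 burn out
  ...FT
  ....F
  ...FT
  F.F.T
  TTTT.
Step 4: 4 trees catch fire, 5 burn out
  ....F
  .....
  ....F
  ....T
  FTFT.
Step 5: 3 trees catch fire, 4 burn out
  .....
  .....
  .....
  ....F
  .F.F.
Step 6: 0 trees catch fire, 3 burn out
  .....
  .....
  .....
  .....
  .....

.....
.....
.....
.....
.....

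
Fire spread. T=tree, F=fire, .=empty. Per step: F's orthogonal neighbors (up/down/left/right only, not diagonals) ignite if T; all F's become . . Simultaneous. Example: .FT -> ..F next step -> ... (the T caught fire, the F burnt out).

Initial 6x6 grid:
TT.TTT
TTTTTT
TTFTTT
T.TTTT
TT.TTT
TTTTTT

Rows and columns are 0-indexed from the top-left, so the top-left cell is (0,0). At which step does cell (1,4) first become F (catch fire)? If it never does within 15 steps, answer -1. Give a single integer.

Step 1: cell (1,4)='T' (+4 fires, +1 burnt)
Step 2: cell (1,4)='T' (+5 fires, +4 burnt)
Step 3: cell (1,4)='F' (+8 fires, +5 burnt)
  -> target ignites at step 3
Step 4: cell (1,4)='.' (+7 fires, +8 burnt)
Step 5: cell (1,4)='.' (+6 fires, +7 burnt)
Step 6: cell (1,4)='.' (+2 fires, +6 burnt)
Step 7: cell (1,4)='.' (+0 fires, +2 burnt)
  fire out at step 7

3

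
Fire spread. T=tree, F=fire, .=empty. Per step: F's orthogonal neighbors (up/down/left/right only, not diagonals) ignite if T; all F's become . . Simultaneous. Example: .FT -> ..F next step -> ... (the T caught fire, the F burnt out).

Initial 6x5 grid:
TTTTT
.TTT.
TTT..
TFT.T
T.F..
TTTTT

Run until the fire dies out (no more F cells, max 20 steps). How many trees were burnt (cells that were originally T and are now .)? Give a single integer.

Answer: 19

Derivation:
Step 1: +4 fires, +2 burnt (F count now 4)
Step 2: +6 fires, +4 burnt (F count now 6)
Step 3: +4 fires, +6 burnt (F count now 4)
Step 4: +3 fires, +4 burnt (F count now 3)
Step 5: +1 fires, +3 burnt (F count now 1)
Step 6: +1 fires, +1 burnt (F count now 1)
Step 7: +0 fires, +1 burnt (F count now 0)
Fire out after step 7
Initially T: 20, now '.': 29
Total burnt (originally-T cells now '.'): 19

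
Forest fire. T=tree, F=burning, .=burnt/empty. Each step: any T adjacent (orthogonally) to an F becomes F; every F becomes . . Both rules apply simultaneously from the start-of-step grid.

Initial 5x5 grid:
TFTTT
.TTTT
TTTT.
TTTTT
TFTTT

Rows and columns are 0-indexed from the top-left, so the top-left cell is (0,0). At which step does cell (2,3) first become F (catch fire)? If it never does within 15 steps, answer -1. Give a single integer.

Step 1: cell (2,3)='T' (+6 fires, +2 burnt)
Step 2: cell (2,3)='T' (+6 fires, +6 burnt)
Step 3: cell (2,3)='T' (+6 fires, +6 burnt)
Step 4: cell (2,3)='F' (+3 fires, +6 burnt)
  -> target ignites at step 4
Step 5: cell (2,3)='.' (+0 fires, +3 burnt)
  fire out at step 5

4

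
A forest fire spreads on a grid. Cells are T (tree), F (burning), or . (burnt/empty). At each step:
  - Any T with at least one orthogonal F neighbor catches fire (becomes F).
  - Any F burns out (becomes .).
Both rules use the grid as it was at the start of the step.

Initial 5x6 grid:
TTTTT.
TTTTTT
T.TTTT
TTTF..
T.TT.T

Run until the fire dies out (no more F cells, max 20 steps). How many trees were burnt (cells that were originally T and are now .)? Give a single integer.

Answer: 22

Derivation:
Step 1: +3 fires, +1 burnt (F count now 3)
Step 2: +5 fires, +3 burnt (F count now 5)
Step 3: +5 fires, +5 burnt (F count now 5)
Step 4: +6 fires, +5 burnt (F count now 6)
Step 5: +2 fires, +6 burnt (F count now 2)
Step 6: +1 fires, +2 burnt (F count now 1)
Step 7: +0 fires, +1 burnt (F count now 0)
Fire out after step 7
Initially T: 23, now '.': 29
Total burnt (originally-T cells now '.'): 22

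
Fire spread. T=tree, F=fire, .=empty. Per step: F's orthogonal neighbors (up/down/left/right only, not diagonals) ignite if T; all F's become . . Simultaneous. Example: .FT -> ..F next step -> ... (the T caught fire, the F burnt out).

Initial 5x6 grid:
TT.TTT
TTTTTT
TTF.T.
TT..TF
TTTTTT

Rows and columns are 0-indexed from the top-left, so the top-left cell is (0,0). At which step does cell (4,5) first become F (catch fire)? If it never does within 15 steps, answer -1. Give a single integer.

Step 1: cell (4,5)='F' (+4 fires, +2 burnt)
  -> target ignites at step 1
Step 2: cell (4,5)='.' (+6 fires, +4 burnt)
Step 3: cell (4,5)='.' (+7 fires, +6 burnt)
Step 4: cell (4,5)='.' (+5 fires, +7 burnt)
Step 5: cell (4,5)='.' (+1 fires, +5 burnt)
Step 6: cell (4,5)='.' (+0 fires, +1 burnt)
  fire out at step 6

1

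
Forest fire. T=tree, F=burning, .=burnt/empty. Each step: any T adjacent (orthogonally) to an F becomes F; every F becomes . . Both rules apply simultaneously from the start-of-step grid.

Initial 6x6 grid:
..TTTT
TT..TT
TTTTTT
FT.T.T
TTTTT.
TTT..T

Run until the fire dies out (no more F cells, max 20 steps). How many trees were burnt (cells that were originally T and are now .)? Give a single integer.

Answer: 25

Derivation:
Step 1: +3 fires, +1 burnt (F count now 3)
Step 2: +4 fires, +3 burnt (F count now 4)
Step 3: +4 fires, +4 burnt (F count now 4)
Step 4: +3 fires, +4 burnt (F count now 3)
Step 5: +3 fires, +3 burnt (F count now 3)
Step 6: +2 fires, +3 burnt (F count now 2)
Step 7: +3 fires, +2 burnt (F count now 3)
Step 8: +2 fires, +3 burnt (F count now 2)
Step 9: +1 fires, +2 burnt (F count now 1)
Step 10: +0 fires, +1 burnt (F count now 0)
Fire out after step 10
Initially T: 26, now '.': 35
Total burnt (originally-T cells now '.'): 25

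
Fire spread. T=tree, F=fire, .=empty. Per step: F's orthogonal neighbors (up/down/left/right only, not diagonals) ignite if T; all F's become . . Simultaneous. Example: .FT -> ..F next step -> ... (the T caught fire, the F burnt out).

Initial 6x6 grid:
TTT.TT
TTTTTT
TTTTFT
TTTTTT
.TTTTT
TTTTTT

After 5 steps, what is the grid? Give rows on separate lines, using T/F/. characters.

Step 1: 4 trees catch fire, 1 burn out
  TTT.TT
  TTTTFT
  TTTF.F
  TTTTFT
  .TTTTT
  TTTTTT
Step 2: 7 trees catch fire, 4 burn out
  TTT.FT
  TTTF.F
  TTF...
  TTTF.F
  .TTTFT
  TTTTTT
Step 3: 7 trees catch fire, 7 burn out
  TTT..F
  TTF...
  TF....
  TTF...
  .TTF.F
  TTTTFT
Step 4: 7 trees catch fire, 7 burn out
  TTF...
  TF....
  F.....
  TF....
  .TF...
  TTTF.F
Step 5: 5 trees catch fire, 7 burn out
  TF....
  F.....
  ......
  F.....
  .F....
  TTF...

TF....
F.....
......
F.....
.F....
TTF...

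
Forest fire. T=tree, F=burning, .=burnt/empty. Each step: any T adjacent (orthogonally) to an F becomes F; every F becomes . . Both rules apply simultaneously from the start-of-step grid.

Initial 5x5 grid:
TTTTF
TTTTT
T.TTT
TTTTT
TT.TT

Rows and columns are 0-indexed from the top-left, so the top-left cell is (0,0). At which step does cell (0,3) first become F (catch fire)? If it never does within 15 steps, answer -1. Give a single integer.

Step 1: cell (0,3)='F' (+2 fires, +1 burnt)
  -> target ignites at step 1
Step 2: cell (0,3)='.' (+3 fires, +2 burnt)
Step 3: cell (0,3)='.' (+4 fires, +3 burnt)
Step 4: cell (0,3)='.' (+5 fires, +4 burnt)
Step 5: cell (0,3)='.' (+3 fires, +5 burnt)
Step 6: cell (0,3)='.' (+2 fires, +3 burnt)
Step 7: cell (0,3)='.' (+2 fires, +2 burnt)
Step 8: cell (0,3)='.' (+1 fires, +2 burnt)
Step 9: cell (0,3)='.' (+0 fires, +1 burnt)
  fire out at step 9

1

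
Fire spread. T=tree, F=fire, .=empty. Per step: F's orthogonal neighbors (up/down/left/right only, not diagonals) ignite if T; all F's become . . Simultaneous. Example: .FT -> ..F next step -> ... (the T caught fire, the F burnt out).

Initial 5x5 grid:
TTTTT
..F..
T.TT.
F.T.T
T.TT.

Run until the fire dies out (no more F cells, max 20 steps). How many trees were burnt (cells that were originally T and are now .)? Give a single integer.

Step 1: +4 fires, +2 burnt (F count now 4)
Step 2: +4 fires, +4 burnt (F count now 4)
Step 3: +3 fires, +4 burnt (F count now 3)
Step 4: +1 fires, +3 burnt (F count now 1)
Step 5: +0 fires, +1 burnt (F count now 0)
Fire out after step 5
Initially T: 13, now '.': 24
Total burnt (originally-T cells now '.'): 12

Answer: 12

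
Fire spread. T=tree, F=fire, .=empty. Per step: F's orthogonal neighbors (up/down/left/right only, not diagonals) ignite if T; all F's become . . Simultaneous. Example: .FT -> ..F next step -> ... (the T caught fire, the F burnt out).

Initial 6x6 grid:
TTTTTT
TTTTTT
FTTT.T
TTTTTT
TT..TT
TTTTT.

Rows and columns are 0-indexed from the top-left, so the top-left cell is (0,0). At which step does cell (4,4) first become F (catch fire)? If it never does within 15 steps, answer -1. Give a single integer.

Step 1: cell (4,4)='T' (+3 fires, +1 burnt)
Step 2: cell (4,4)='T' (+5 fires, +3 burnt)
Step 3: cell (4,4)='T' (+6 fires, +5 burnt)
Step 4: cell (4,4)='T' (+4 fires, +6 burnt)
Step 5: cell (4,4)='T' (+4 fires, +4 burnt)
Step 6: cell (4,4)='F' (+5 fires, +4 burnt)
  -> target ignites at step 6
Step 7: cell (4,4)='.' (+4 fires, +5 burnt)
Step 8: cell (4,4)='.' (+0 fires, +4 burnt)
  fire out at step 8

6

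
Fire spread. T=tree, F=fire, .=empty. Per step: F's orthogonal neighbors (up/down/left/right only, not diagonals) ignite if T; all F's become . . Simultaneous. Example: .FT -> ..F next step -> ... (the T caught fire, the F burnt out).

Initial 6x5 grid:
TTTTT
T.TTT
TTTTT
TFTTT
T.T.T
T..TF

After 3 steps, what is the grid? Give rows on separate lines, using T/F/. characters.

Step 1: 5 trees catch fire, 2 burn out
  TTTTT
  T.TTT
  TFTTT
  F.FTT
  T.T.F
  T..F.
Step 2: 6 trees catch fire, 5 burn out
  TTTTT
  T.TTT
  F.FTT
  ...FF
  F.F..
  T....
Step 3: 5 trees catch fire, 6 burn out
  TTTTT
  F.FTT
  ...FF
  .....
  .....
  F....

TTTTT
F.FTT
...FF
.....
.....
F....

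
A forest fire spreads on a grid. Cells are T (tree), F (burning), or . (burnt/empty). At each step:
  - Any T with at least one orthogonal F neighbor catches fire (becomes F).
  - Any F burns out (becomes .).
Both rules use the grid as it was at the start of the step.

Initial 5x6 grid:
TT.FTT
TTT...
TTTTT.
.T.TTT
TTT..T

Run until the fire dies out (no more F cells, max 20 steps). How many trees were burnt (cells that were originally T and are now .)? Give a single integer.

Step 1: +1 fires, +1 burnt (F count now 1)
Step 2: +1 fires, +1 burnt (F count now 1)
Step 3: +0 fires, +1 burnt (F count now 0)
Fire out after step 3
Initially T: 20, now '.': 12
Total burnt (originally-T cells now '.'): 2

Answer: 2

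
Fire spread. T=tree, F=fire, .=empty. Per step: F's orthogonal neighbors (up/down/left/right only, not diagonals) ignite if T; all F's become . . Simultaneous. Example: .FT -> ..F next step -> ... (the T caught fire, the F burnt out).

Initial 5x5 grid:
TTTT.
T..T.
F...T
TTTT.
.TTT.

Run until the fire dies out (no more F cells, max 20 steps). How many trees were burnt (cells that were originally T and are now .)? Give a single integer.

Answer: 13

Derivation:
Step 1: +2 fires, +1 burnt (F count now 2)
Step 2: +2 fires, +2 burnt (F count now 2)
Step 3: +3 fires, +2 burnt (F count now 3)
Step 4: +3 fires, +3 burnt (F count now 3)
Step 5: +2 fires, +3 burnt (F count now 2)
Step 6: +1 fires, +2 burnt (F count now 1)
Step 7: +0 fires, +1 burnt (F count now 0)
Fire out after step 7
Initially T: 14, now '.': 24
Total burnt (originally-T cells now '.'): 13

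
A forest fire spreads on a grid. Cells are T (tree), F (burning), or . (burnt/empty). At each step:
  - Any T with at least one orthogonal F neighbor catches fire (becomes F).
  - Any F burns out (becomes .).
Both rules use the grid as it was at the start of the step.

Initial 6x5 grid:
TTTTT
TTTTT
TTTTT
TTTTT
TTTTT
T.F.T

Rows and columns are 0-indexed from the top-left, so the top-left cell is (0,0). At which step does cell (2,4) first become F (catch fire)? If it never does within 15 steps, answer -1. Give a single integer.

Step 1: cell (2,4)='T' (+1 fires, +1 burnt)
Step 2: cell (2,4)='T' (+3 fires, +1 burnt)
Step 3: cell (2,4)='T' (+5 fires, +3 burnt)
Step 4: cell (2,4)='T' (+7 fires, +5 burnt)
Step 5: cell (2,4)='F' (+5 fires, +7 burnt)
  -> target ignites at step 5
Step 6: cell (2,4)='.' (+4 fires, +5 burnt)
Step 7: cell (2,4)='.' (+2 fires, +4 burnt)
Step 8: cell (2,4)='.' (+0 fires, +2 burnt)
  fire out at step 8

5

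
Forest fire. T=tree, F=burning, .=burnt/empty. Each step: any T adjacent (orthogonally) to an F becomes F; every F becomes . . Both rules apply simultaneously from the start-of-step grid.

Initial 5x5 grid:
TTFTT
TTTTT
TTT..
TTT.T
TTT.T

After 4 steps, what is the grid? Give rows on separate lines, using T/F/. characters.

Step 1: 3 trees catch fire, 1 burn out
  TF.FT
  TTFTT
  TTT..
  TTT.T
  TTT.T
Step 2: 5 trees catch fire, 3 burn out
  F...F
  TF.FT
  TTF..
  TTT.T
  TTT.T
Step 3: 4 trees catch fire, 5 burn out
  .....
  F...F
  TF...
  TTF.T
  TTT.T
Step 4: 3 trees catch fire, 4 burn out
  .....
  .....
  F....
  TF..T
  TTF.T

.....
.....
F....
TF..T
TTF.T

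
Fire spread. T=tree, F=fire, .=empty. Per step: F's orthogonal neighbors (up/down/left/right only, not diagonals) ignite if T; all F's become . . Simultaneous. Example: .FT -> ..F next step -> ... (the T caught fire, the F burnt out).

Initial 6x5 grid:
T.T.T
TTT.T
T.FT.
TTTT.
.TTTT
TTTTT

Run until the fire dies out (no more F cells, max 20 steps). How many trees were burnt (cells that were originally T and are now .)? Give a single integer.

Answer: 20

Derivation:
Step 1: +3 fires, +1 burnt (F count now 3)
Step 2: +5 fires, +3 burnt (F count now 5)
Step 3: +5 fires, +5 burnt (F count now 5)
Step 4: +5 fires, +5 burnt (F count now 5)
Step 5: +2 fires, +5 burnt (F count now 2)
Step 6: +0 fires, +2 burnt (F count now 0)
Fire out after step 6
Initially T: 22, now '.': 28
Total burnt (originally-T cells now '.'): 20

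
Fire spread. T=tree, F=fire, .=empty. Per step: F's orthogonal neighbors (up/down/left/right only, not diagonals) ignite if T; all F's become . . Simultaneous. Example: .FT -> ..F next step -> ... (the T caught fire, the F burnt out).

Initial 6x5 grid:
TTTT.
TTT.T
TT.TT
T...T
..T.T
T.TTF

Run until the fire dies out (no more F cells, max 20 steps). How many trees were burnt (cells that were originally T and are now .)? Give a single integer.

Answer: 8

Derivation:
Step 1: +2 fires, +1 burnt (F count now 2)
Step 2: +2 fires, +2 burnt (F count now 2)
Step 3: +2 fires, +2 burnt (F count now 2)
Step 4: +2 fires, +2 burnt (F count now 2)
Step 5: +0 fires, +2 burnt (F count now 0)
Fire out after step 5
Initially T: 19, now '.': 19
Total burnt (originally-T cells now '.'): 8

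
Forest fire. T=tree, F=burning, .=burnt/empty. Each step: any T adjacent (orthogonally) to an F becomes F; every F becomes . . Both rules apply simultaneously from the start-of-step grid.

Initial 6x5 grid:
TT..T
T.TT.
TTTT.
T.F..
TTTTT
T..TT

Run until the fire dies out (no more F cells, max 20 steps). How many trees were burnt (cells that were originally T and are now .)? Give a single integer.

Step 1: +2 fires, +1 burnt (F count now 2)
Step 2: +5 fires, +2 burnt (F count now 5)
Step 3: +5 fires, +5 burnt (F count now 5)
Step 4: +4 fires, +5 burnt (F count now 4)
Step 5: +1 fires, +4 burnt (F count now 1)
Step 6: +1 fires, +1 burnt (F count now 1)
Step 7: +0 fires, +1 burnt (F count now 0)
Fire out after step 7
Initially T: 19, now '.': 29
Total burnt (originally-T cells now '.'): 18

Answer: 18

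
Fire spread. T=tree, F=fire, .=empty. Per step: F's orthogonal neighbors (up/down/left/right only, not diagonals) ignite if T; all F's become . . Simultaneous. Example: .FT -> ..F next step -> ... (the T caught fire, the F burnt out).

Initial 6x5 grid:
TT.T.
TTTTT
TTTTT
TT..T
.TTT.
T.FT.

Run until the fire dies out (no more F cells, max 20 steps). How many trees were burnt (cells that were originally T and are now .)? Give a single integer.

Step 1: +2 fires, +1 burnt (F count now 2)
Step 2: +2 fires, +2 burnt (F count now 2)
Step 3: +1 fires, +2 burnt (F count now 1)
Step 4: +2 fires, +1 burnt (F count now 2)
Step 5: +3 fires, +2 burnt (F count now 3)
Step 6: +4 fires, +3 burnt (F count now 4)
Step 7: +3 fires, +4 burnt (F count now 3)
Step 8: +3 fires, +3 burnt (F count now 3)
Step 9: +0 fires, +3 burnt (F count now 0)
Fire out after step 9
Initially T: 21, now '.': 29
Total burnt (originally-T cells now '.'): 20

Answer: 20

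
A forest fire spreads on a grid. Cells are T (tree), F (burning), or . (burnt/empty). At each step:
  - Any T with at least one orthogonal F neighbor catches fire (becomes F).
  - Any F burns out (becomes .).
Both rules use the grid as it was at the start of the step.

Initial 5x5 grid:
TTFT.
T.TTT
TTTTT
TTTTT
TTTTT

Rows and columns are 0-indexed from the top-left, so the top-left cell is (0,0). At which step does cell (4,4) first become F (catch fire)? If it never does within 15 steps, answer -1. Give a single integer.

Step 1: cell (4,4)='T' (+3 fires, +1 burnt)
Step 2: cell (4,4)='T' (+3 fires, +3 burnt)
Step 3: cell (4,4)='T' (+5 fires, +3 burnt)
Step 4: cell (4,4)='T' (+5 fires, +5 burnt)
Step 5: cell (4,4)='T' (+4 fires, +5 burnt)
Step 6: cell (4,4)='F' (+2 fires, +4 burnt)
  -> target ignites at step 6
Step 7: cell (4,4)='.' (+0 fires, +2 burnt)
  fire out at step 7

6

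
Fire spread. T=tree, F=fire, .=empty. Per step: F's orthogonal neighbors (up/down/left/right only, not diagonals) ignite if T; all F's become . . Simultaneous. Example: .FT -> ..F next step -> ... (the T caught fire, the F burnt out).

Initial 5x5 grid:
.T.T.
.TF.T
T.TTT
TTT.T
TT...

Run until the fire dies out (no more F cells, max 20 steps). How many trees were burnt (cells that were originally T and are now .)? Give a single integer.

Answer: 13

Derivation:
Step 1: +2 fires, +1 burnt (F count now 2)
Step 2: +3 fires, +2 burnt (F count now 3)
Step 3: +2 fires, +3 burnt (F count now 2)
Step 4: +4 fires, +2 burnt (F count now 4)
Step 5: +2 fires, +4 burnt (F count now 2)
Step 6: +0 fires, +2 burnt (F count now 0)
Fire out after step 6
Initially T: 14, now '.': 24
Total burnt (originally-T cells now '.'): 13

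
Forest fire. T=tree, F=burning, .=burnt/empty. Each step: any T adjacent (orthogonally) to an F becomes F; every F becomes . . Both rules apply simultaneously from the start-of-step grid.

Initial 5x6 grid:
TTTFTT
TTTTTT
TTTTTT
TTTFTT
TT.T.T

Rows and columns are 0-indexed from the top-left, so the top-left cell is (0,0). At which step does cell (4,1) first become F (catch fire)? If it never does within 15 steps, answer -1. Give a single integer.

Step 1: cell (4,1)='T' (+7 fires, +2 burnt)
Step 2: cell (4,1)='T' (+8 fires, +7 burnt)
Step 3: cell (4,1)='F' (+8 fires, +8 burnt)
  -> target ignites at step 3
Step 4: cell (4,1)='.' (+3 fires, +8 burnt)
Step 5: cell (4,1)='.' (+0 fires, +3 burnt)
  fire out at step 5

3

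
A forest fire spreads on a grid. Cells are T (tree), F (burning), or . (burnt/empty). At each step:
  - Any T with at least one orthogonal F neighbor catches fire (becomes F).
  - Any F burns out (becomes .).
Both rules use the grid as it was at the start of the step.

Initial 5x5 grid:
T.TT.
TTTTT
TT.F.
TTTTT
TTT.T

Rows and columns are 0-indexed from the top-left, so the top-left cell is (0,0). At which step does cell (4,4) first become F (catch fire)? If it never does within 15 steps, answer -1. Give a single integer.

Step 1: cell (4,4)='T' (+2 fires, +1 burnt)
Step 2: cell (4,4)='T' (+5 fires, +2 burnt)
Step 3: cell (4,4)='F' (+5 fires, +5 burnt)
  -> target ignites at step 3
Step 4: cell (4,4)='.' (+4 fires, +5 burnt)
Step 5: cell (4,4)='.' (+3 fires, +4 burnt)
Step 6: cell (4,4)='.' (+0 fires, +3 burnt)
  fire out at step 6

3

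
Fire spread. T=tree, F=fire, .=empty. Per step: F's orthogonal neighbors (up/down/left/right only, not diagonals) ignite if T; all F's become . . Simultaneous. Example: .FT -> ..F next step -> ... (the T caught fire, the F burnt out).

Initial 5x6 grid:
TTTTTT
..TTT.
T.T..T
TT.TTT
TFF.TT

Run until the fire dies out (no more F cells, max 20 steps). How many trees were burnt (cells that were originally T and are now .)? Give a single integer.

Answer: 4

Derivation:
Step 1: +2 fires, +2 burnt (F count now 2)
Step 2: +1 fires, +2 burnt (F count now 1)
Step 3: +1 fires, +1 burnt (F count now 1)
Step 4: +0 fires, +1 burnt (F count now 0)
Fire out after step 4
Initially T: 20, now '.': 14
Total burnt (originally-T cells now '.'): 4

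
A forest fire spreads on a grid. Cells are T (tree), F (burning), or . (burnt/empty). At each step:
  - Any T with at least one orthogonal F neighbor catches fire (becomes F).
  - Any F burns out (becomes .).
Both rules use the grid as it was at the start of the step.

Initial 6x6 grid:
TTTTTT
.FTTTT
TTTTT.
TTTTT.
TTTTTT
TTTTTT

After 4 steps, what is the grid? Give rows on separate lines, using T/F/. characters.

Step 1: 3 trees catch fire, 1 burn out
  TFTTTT
  ..FTTT
  TFTTT.
  TTTTT.
  TTTTTT
  TTTTTT
Step 2: 6 trees catch fire, 3 burn out
  F.FTTT
  ...FTT
  F.FTT.
  TFTTT.
  TTTTTT
  TTTTTT
Step 3: 6 trees catch fire, 6 burn out
  ...FTT
  ....FT
  ...FT.
  F.FTT.
  TFTTTT
  TTTTTT
Step 4: 7 trees catch fire, 6 burn out
  ....FT
  .....F
  ....F.
  ...FT.
  F.FTTT
  TFTTTT

....FT
.....F
....F.
...FT.
F.FTTT
TFTTTT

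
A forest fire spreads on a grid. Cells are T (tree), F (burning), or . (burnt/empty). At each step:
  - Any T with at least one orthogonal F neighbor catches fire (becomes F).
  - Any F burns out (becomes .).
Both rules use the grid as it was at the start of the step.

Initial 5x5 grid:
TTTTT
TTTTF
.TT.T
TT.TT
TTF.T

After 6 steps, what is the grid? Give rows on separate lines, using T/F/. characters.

Step 1: 4 trees catch fire, 2 burn out
  TTTTF
  TTTF.
  .TT.F
  TT.TT
  TF..T
Step 2: 5 trees catch fire, 4 burn out
  TTTF.
  TTF..
  .TT..
  TF.TF
  F...T
Step 3: 7 trees catch fire, 5 burn out
  TTF..
  TF...
  .FF..
  F..F.
  ....F
Step 4: 2 trees catch fire, 7 burn out
  TF...
  F....
  .....
  .....
  .....
Step 5: 1 trees catch fire, 2 burn out
  F....
  .....
  .....
  .....
  .....
Step 6: 0 trees catch fire, 1 burn out
  .....
  .....
  .....
  .....
  .....

.....
.....
.....
.....
.....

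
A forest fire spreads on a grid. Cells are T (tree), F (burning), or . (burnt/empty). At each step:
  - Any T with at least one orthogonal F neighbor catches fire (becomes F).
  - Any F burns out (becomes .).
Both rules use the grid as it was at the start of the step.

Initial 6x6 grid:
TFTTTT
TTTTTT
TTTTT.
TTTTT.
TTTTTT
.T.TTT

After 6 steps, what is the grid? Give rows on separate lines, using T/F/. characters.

Step 1: 3 trees catch fire, 1 burn out
  F.FTTT
  TFTTTT
  TTTTT.
  TTTTT.
  TTTTTT
  .T.TTT
Step 2: 4 trees catch fire, 3 burn out
  ...FTT
  F.FTTT
  TFTTT.
  TTTTT.
  TTTTTT
  .T.TTT
Step 3: 5 trees catch fire, 4 burn out
  ....FT
  ...FTT
  F.FTT.
  TFTTT.
  TTTTTT
  .T.TTT
Step 4: 6 trees catch fire, 5 burn out
  .....F
  ....FT
  ...FT.
  F.FTT.
  TFTTTT
  .T.TTT
Step 5: 6 trees catch fire, 6 burn out
  ......
  .....F
  ....F.
  ...FT.
  F.FTTT
  .F.TTT
Step 6: 2 trees catch fire, 6 burn out
  ......
  ......
  ......
  ....F.
  ...FTT
  ...TTT

......
......
......
....F.
...FTT
...TTT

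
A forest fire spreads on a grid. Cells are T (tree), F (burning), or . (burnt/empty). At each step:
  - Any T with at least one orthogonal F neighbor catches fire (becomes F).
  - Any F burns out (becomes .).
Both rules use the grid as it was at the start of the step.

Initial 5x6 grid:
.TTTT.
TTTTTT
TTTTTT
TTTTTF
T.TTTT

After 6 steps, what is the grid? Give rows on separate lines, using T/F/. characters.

Step 1: 3 trees catch fire, 1 burn out
  .TTTT.
  TTTTTT
  TTTTTF
  TTTTF.
  T.TTTF
Step 2: 4 trees catch fire, 3 burn out
  .TTTT.
  TTTTTF
  TTTTF.
  TTTF..
  T.TTF.
Step 3: 4 trees catch fire, 4 burn out
  .TTTT.
  TTTTF.
  TTTF..
  TTF...
  T.TF..
Step 4: 5 trees catch fire, 4 burn out
  .TTTF.
  TTTF..
  TTF...
  TF....
  T.F...
Step 5: 4 trees catch fire, 5 burn out
  .TTF..
  TTF...
  TF....
  F.....
  T.....
Step 6: 4 trees catch fire, 4 burn out
  .TF...
  TF....
  F.....
  ......
  F.....

.TF...
TF....
F.....
......
F.....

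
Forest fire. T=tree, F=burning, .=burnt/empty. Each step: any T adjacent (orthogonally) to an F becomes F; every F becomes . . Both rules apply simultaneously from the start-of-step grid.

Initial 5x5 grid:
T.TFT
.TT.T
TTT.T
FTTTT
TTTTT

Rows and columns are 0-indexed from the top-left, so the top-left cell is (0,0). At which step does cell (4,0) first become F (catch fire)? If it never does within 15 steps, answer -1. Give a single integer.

Step 1: cell (4,0)='F' (+5 fires, +2 burnt)
  -> target ignites at step 1
Step 2: cell (4,0)='.' (+5 fires, +5 burnt)
Step 3: cell (4,0)='.' (+5 fires, +5 burnt)
Step 4: cell (4,0)='.' (+2 fires, +5 burnt)
Step 5: cell (4,0)='.' (+1 fires, +2 burnt)
Step 6: cell (4,0)='.' (+0 fires, +1 burnt)
  fire out at step 6

1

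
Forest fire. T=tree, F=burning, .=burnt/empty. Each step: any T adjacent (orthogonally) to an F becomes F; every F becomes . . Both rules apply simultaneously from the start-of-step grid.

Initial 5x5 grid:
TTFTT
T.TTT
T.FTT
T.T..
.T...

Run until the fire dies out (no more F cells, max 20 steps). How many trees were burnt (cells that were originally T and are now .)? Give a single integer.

Answer: 13

Derivation:
Step 1: +5 fires, +2 burnt (F count now 5)
Step 2: +4 fires, +5 burnt (F count now 4)
Step 3: +2 fires, +4 burnt (F count now 2)
Step 4: +1 fires, +2 burnt (F count now 1)
Step 5: +1 fires, +1 burnt (F count now 1)
Step 6: +0 fires, +1 burnt (F count now 0)
Fire out after step 6
Initially T: 14, now '.': 24
Total burnt (originally-T cells now '.'): 13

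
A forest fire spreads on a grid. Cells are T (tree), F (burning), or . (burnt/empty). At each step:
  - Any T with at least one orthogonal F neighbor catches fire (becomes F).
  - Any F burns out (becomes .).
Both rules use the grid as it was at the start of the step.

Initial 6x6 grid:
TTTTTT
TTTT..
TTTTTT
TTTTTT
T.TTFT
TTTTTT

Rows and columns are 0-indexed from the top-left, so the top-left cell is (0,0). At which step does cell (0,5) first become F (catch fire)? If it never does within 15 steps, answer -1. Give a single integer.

Step 1: cell (0,5)='T' (+4 fires, +1 burnt)
Step 2: cell (0,5)='T' (+6 fires, +4 burnt)
Step 3: cell (0,5)='T' (+4 fires, +6 burnt)
Step 4: cell (0,5)='T' (+4 fires, +4 burnt)
Step 5: cell (0,5)='T' (+5 fires, +4 burnt)
Step 6: cell (0,5)='T' (+5 fires, +5 burnt)
Step 7: cell (0,5)='F' (+3 fires, +5 burnt)
  -> target ignites at step 7
Step 8: cell (0,5)='.' (+1 fires, +3 burnt)
Step 9: cell (0,5)='.' (+0 fires, +1 burnt)
  fire out at step 9

7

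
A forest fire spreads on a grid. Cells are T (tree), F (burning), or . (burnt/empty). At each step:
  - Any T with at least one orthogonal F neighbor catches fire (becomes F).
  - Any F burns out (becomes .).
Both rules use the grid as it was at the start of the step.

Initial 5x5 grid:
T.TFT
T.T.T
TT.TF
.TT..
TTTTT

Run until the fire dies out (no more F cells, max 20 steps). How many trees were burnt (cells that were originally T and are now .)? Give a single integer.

Step 1: +4 fires, +2 burnt (F count now 4)
Step 2: +1 fires, +4 burnt (F count now 1)
Step 3: +0 fires, +1 burnt (F count now 0)
Fire out after step 3
Initially T: 16, now '.': 14
Total burnt (originally-T cells now '.'): 5

Answer: 5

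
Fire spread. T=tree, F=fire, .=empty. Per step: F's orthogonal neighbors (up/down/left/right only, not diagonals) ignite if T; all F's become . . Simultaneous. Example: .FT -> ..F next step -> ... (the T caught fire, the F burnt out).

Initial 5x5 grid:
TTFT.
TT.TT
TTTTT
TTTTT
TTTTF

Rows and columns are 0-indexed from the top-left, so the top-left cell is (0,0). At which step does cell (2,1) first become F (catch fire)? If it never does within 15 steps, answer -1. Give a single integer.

Step 1: cell (2,1)='T' (+4 fires, +2 burnt)
Step 2: cell (2,1)='T' (+6 fires, +4 burnt)
Step 3: cell (2,1)='F' (+6 fires, +6 burnt)
  -> target ignites at step 3
Step 4: cell (2,1)='.' (+4 fires, +6 burnt)
Step 5: cell (2,1)='.' (+1 fires, +4 burnt)
Step 6: cell (2,1)='.' (+0 fires, +1 burnt)
  fire out at step 6

3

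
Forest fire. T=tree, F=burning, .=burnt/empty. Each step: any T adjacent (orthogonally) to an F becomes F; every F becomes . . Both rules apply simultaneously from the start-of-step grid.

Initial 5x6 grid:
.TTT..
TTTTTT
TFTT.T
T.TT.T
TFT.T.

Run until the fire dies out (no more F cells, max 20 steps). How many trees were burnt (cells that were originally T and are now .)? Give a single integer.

Answer: 19

Derivation:
Step 1: +5 fires, +2 burnt (F count now 5)
Step 2: +6 fires, +5 burnt (F count now 6)
Step 3: +3 fires, +6 burnt (F count now 3)
Step 4: +2 fires, +3 burnt (F count now 2)
Step 5: +1 fires, +2 burnt (F count now 1)
Step 6: +1 fires, +1 burnt (F count now 1)
Step 7: +1 fires, +1 burnt (F count now 1)
Step 8: +0 fires, +1 burnt (F count now 0)
Fire out after step 8
Initially T: 20, now '.': 29
Total burnt (originally-T cells now '.'): 19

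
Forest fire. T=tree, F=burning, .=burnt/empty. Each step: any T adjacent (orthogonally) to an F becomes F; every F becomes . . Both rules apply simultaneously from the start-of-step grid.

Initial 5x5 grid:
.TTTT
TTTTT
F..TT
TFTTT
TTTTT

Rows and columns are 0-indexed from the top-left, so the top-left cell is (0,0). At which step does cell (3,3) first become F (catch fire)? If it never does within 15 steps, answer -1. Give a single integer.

Step 1: cell (3,3)='T' (+4 fires, +2 burnt)
Step 2: cell (3,3)='F' (+4 fires, +4 burnt)
  -> target ignites at step 2
Step 3: cell (3,3)='.' (+5 fires, +4 burnt)
Step 4: cell (3,3)='.' (+4 fires, +5 burnt)
Step 5: cell (3,3)='.' (+2 fires, +4 burnt)
Step 6: cell (3,3)='.' (+1 fires, +2 burnt)
Step 7: cell (3,3)='.' (+0 fires, +1 burnt)
  fire out at step 7

2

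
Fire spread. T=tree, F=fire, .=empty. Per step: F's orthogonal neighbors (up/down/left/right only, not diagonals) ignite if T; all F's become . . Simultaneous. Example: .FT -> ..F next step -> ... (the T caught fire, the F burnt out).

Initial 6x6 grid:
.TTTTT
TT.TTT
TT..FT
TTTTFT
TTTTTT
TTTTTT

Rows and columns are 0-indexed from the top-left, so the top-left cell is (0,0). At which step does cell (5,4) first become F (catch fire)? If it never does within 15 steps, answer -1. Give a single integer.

Step 1: cell (5,4)='T' (+5 fires, +2 burnt)
Step 2: cell (5,4)='F' (+7 fires, +5 burnt)
  -> target ignites at step 2
Step 3: cell (5,4)='.' (+6 fires, +7 burnt)
Step 4: cell (5,4)='.' (+5 fires, +6 burnt)
Step 5: cell (5,4)='.' (+5 fires, +5 burnt)
Step 6: cell (5,4)='.' (+2 fires, +5 burnt)
Step 7: cell (5,4)='.' (+0 fires, +2 burnt)
  fire out at step 7

2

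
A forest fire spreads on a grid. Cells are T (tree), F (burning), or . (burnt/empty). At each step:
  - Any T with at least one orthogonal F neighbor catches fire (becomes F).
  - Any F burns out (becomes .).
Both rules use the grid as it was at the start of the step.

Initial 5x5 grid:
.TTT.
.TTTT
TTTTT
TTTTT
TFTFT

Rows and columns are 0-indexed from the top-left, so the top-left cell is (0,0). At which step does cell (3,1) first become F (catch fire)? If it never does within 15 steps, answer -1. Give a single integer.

Step 1: cell (3,1)='F' (+5 fires, +2 burnt)
  -> target ignites at step 1
Step 2: cell (3,1)='.' (+5 fires, +5 burnt)
Step 3: cell (3,1)='.' (+5 fires, +5 burnt)
Step 4: cell (3,1)='.' (+4 fires, +5 burnt)
Step 5: cell (3,1)='.' (+1 fires, +4 burnt)
Step 6: cell (3,1)='.' (+0 fires, +1 burnt)
  fire out at step 6

1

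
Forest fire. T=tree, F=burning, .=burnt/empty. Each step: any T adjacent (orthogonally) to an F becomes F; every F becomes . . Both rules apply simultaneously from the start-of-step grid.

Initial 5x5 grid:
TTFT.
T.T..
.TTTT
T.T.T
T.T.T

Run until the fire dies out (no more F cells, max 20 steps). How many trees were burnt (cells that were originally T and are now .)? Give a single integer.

Answer: 13

Derivation:
Step 1: +3 fires, +1 burnt (F count now 3)
Step 2: +2 fires, +3 burnt (F count now 2)
Step 3: +4 fires, +2 burnt (F count now 4)
Step 4: +2 fires, +4 burnt (F count now 2)
Step 5: +1 fires, +2 burnt (F count now 1)
Step 6: +1 fires, +1 burnt (F count now 1)
Step 7: +0 fires, +1 burnt (F count now 0)
Fire out after step 7
Initially T: 15, now '.': 23
Total burnt (originally-T cells now '.'): 13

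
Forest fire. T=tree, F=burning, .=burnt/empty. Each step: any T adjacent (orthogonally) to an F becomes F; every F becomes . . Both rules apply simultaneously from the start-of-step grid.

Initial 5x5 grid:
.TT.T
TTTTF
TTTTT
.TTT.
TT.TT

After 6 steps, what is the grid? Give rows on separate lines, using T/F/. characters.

Step 1: 3 trees catch fire, 1 burn out
  .TT.F
  TTTF.
  TTTTF
  .TTT.
  TT.TT
Step 2: 2 trees catch fire, 3 burn out
  .TT..
  TTF..
  TTTF.
  .TTT.
  TT.TT
Step 3: 4 trees catch fire, 2 burn out
  .TF..
  TF...
  TTF..
  .TTF.
  TT.TT
Step 4: 5 trees catch fire, 4 burn out
  .F...
  F....
  TF...
  .TF..
  TT.FT
Step 5: 3 trees catch fire, 5 burn out
  .....
  .....
  F....
  .F...
  TT..F
Step 6: 1 trees catch fire, 3 burn out
  .....
  .....
  .....
  .....
  TF...

.....
.....
.....
.....
TF...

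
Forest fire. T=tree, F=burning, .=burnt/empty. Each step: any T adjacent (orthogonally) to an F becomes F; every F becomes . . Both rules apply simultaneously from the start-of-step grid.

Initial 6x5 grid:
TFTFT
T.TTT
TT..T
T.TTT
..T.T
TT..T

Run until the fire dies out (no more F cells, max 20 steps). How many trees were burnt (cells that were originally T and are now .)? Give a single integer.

Answer: 17

Derivation:
Step 1: +4 fires, +2 burnt (F count now 4)
Step 2: +3 fires, +4 burnt (F count now 3)
Step 3: +2 fires, +3 burnt (F count now 2)
Step 4: +3 fires, +2 burnt (F count now 3)
Step 5: +2 fires, +3 burnt (F count now 2)
Step 6: +2 fires, +2 burnt (F count now 2)
Step 7: +1 fires, +2 burnt (F count now 1)
Step 8: +0 fires, +1 burnt (F count now 0)
Fire out after step 8
Initially T: 19, now '.': 28
Total burnt (originally-T cells now '.'): 17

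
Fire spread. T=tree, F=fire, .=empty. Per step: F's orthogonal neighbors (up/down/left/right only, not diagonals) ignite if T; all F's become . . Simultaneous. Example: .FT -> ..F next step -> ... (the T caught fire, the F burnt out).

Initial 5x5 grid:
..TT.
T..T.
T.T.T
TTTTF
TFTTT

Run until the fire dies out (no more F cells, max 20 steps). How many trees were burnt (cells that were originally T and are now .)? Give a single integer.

Step 1: +6 fires, +2 burnt (F count now 6)
Step 2: +3 fires, +6 burnt (F count now 3)
Step 3: +2 fires, +3 burnt (F count now 2)
Step 4: +1 fires, +2 burnt (F count now 1)
Step 5: +0 fires, +1 burnt (F count now 0)
Fire out after step 5
Initially T: 15, now '.': 22
Total burnt (originally-T cells now '.'): 12

Answer: 12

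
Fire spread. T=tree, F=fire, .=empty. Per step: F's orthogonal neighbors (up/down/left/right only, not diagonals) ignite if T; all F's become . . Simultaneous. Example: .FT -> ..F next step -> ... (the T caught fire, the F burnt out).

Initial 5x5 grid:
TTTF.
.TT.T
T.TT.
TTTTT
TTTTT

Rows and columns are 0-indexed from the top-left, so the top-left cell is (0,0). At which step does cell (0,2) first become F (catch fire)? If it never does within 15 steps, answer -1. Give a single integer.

Step 1: cell (0,2)='F' (+1 fires, +1 burnt)
  -> target ignites at step 1
Step 2: cell (0,2)='.' (+2 fires, +1 burnt)
Step 3: cell (0,2)='.' (+3 fires, +2 burnt)
Step 4: cell (0,2)='.' (+2 fires, +3 burnt)
Step 5: cell (0,2)='.' (+3 fires, +2 burnt)
Step 6: cell (0,2)='.' (+4 fires, +3 burnt)
Step 7: cell (0,2)='.' (+3 fires, +4 burnt)
Step 8: cell (0,2)='.' (+0 fires, +3 burnt)
  fire out at step 8

1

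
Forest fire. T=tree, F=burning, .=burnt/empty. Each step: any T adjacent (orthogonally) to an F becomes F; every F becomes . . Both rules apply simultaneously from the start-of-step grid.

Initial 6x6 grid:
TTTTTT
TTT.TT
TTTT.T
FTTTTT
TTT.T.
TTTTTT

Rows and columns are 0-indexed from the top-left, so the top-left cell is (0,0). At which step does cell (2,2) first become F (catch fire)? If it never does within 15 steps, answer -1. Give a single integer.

Step 1: cell (2,2)='T' (+3 fires, +1 burnt)
Step 2: cell (2,2)='T' (+5 fires, +3 burnt)
Step 3: cell (2,2)='F' (+6 fires, +5 burnt)
  -> target ignites at step 3
Step 4: cell (2,2)='.' (+5 fires, +6 burnt)
Step 5: cell (2,2)='.' (+4 fires, +5 burnt)
Step 6: cell (2,2)='.' (+3 fires, +4 burnt)
Step 7: cell (2,2)='.' (+3 fires, +3 burnt)
Step 8: cell (2,2)='.' (+2 fires, +3 burnt)
Step 9: cell (2,2)='.' (+0 fires, +2 burnt)
  fire out at step 9

3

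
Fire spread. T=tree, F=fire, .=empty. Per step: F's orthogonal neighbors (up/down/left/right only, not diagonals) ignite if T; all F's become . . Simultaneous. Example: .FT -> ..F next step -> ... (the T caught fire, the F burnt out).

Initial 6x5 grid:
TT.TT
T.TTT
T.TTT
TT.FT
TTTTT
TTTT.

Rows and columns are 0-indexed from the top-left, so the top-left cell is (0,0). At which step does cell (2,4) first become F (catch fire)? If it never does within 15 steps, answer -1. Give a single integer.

Step 1: cell (2,4)='T' (+3 fires, +1 burnt)
Step 2: cell (2,4)='F' (+6 fires, +3 burnt)
  -> target ignites at step 2
Step 3: cell (2,4)='.' (+5 fires, +6 burnt)
Step 4: cell (2,4)='.' (+4 fires, +5 burnt)
Step 5: cell (2,4)='.' (+2 fires, +4 burnt)
Step 6: cell (2,4)='.' (+1 fires, +2 burnt)
Step 7: cell (2,4)='.' (+1 fires, +1 burnt)
Step 8: cell (2,4)='.' (+1 fires, +1 burnt)
Step 9: cell (2,4)='.' (+1 fires, +1 burnt)
Step 10: cell (2,4)='.' (+0 fires, +1 burnt)
  fire out at step 10

2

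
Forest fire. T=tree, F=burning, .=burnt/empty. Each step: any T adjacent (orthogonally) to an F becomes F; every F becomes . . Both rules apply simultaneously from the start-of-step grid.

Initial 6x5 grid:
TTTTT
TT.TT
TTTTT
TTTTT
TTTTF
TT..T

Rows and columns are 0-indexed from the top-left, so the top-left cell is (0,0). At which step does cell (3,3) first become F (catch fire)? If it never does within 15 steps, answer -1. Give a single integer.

Step 1: cell (3,3)='T' (+3 fires, +1 burnt)
Step 2: cell (3,3)='F' (+3 fires, +3 burnt)
  -> target ignites at step 2
Step 3: cell (3,3)='.' (+4 fires, +3 burnt)
Step 4: cell (3,3)='.' (+6 fires, +4 burnt)
Step 5: cell (3,3)='.' (+4 fires, +6 burnt)
Step 6: cell (3,3)='.' (+3 fires, +4 burnt)
Step 7: cell (3,3)='.' (+2 fires, +3 burnt)
Step 8: cell (3,3)='.' (+1 fires, +2 burnt)
Step 9: cell (3,3)='.' (+0 fires, +1 burnt)
  fire out at step 9

2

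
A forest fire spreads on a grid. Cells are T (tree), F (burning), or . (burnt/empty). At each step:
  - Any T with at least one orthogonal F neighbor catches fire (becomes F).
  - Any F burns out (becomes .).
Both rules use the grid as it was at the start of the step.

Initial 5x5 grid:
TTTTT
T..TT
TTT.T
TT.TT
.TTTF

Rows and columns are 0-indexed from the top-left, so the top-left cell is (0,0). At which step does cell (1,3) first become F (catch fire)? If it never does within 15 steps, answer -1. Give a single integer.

Step 1: cell (1,3)='T' (+2 fires, +1 burnt)
Step 2: cell (1,3)='T' (+3 fires, +2 burnt)
Step 3: cell (1,3)='T' (+2 fires, +3 burnt)
Step 4: cell (1,3)='F' (+3 fires, +2 burnt)
  -> target ignites at step 4
Step 5: cell (1,3)='.' (+3 fires, +3 burnt)
Step 6: cell (1,3)='.' (+3 fires, +3 burnt)
Step 7: cell (1,3)='.' (+2 fires, +3 burnt)
Step 8: cell (1,3)='.' (+1 fires, +2 burnt)
Step 9: cell (1,3)='.' (+0 fires, +1 burnt)
  fire out at step 9

4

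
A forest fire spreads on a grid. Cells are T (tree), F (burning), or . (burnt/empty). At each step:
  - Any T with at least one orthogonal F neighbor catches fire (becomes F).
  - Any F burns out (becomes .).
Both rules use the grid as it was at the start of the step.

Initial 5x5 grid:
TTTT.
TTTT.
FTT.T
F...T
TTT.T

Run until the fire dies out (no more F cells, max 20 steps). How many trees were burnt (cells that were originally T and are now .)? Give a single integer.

Step 1: +3 fires, +2 burnt (F count now 3)
Step 2: +4 fires, +3 burnt (F count now 4)
Step 3: +3 fires, +4 burnt (F count now 3)
Step 4: +2 fires, +3 burnt (F count now 2)
Step 5: +1 fires, +2 burnt (F count now 1)
Step 6: +0 fires, +1 burnt (F count now 0)
Fire out after step 6
Initially T: 16, now '.': 22
Total burnt (originally-T cells now '.'): 13

Answer: 13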